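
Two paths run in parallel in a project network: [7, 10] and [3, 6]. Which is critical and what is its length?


Path A: 7 + 10 = 17
Path B: 3 + 6 = 9
Critical path = longest = max(17, 9)
= 17 (Path A)


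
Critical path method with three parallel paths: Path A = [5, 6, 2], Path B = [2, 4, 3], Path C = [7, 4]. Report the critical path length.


Path A: 5 + 6 + 2 = 13
Path B: 2 + 4 + 3 = 9
Path C: 7 + 4 = 11
Critical path = longest = max(13, 9, 11)
= 13 (Path A)


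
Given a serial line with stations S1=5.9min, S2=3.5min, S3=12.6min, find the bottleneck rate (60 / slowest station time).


Bottleneck = longest station time
Station times: [5.9, 3.5, 12.6]
Max = 12.6 min
Rate = 60 / 12.6
= 4.76 units/hour (bottleneck: 12.6min)


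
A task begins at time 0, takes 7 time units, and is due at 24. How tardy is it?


Completion = start + processing = 0 + 7 = 7
Tardiness = max(0, C - d) = max(0, 7 - 24)
= max(0, -17)
= 0


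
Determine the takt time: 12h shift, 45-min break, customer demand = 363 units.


Available = 12×60 - 45 = 675 min
Takt time = 675 / 363
= 1.86 min/unit


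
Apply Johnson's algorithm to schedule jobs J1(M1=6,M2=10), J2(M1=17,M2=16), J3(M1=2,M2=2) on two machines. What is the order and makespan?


Johnson's rule:
Group 1 (M1≤M2, sort by M1): ['J3', 'J1']
Group 2 (M1>M2, sort desc M2): ['J2']
Sequence: J3 → J1 → J2
Makespan calculation:
  J3: M1 done=2, M2 done=4
  J1: M1 done=8, M2 done=18
  J2: M1 done=25, M2 done=41
= Sequence: J3 → J1 → J2, Makespan: 41


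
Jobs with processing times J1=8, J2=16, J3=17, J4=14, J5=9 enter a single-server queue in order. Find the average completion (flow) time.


Completion times:
  J1: completes at 8
  J2: completes at 24
  J3: completes at 41
  J4: completes at 55
  J5: completes at 64
Sum = 192
Average = 192/5
= 38.40


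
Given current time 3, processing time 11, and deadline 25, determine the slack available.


Slack = due - current_time - processing
= 25 - 3 - 11
= 11


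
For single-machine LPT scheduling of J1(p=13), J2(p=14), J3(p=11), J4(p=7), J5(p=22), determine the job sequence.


LPT: sort by longest processing time first
  J5: p=22
  J2: p=14
  J1: p=13
  J3: p=11
  J4: p=7
Order: J5 → J2 → J1 → J3 → J4


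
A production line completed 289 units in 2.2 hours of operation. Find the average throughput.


Throughput = units / time
= 289 / 2.2
= 131.4 units/hour


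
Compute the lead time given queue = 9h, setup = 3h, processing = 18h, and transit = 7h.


Lead time = queue + setup + processing + transit
= 9 + 3 + 18 + 7
= 37 hours


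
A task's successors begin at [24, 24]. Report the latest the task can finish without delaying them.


LF = min of all successor start times
Successors start at: [24, 24]
LF = min(24, 24)
= 24


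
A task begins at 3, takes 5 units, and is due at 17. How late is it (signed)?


Completion = 3 + 5 = 8
Lateness = C - d = 8 - 17
= -9


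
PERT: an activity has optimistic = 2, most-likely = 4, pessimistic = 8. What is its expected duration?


te = (o + 4m + p) / 6
= (2 + 4×4 + 8) / 6
= (2 + 16 + 8) / 6
= 26 / 6
= 4.33


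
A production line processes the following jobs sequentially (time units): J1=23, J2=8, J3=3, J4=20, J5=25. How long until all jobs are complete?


Sequential makespan: sum all processing times
= 23 + 8 + 3 + 20 + 25
= 79 time units


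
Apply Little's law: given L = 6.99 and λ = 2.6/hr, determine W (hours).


Little's law: L = λW → W = L / λ
= 6.99 / 2.6
= 2.69 hours


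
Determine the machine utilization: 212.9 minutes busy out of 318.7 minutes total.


Utilization = busy / total × 100
= 212.9 / 318.7 × 100
= 66.8%


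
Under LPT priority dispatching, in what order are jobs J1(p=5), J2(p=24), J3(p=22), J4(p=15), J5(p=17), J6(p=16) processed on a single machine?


LPT: sort by longest processing time first
  J2: p=24
  J3: p=22
  J5: p=17
  J6: p=16
  J4: p=15
  J1: p=5
Order: J2 → J3 → J5 → J6 → J4 → J1


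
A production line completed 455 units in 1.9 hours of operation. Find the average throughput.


Throughput = units / time
= 455 / 1.9
= 239.5 units/hour


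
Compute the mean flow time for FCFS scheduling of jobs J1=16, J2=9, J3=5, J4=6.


Completion times:
  J1: completes at 16
  J2: completes at 25
  J3: completes at 30
  J4: completes at 36
Sum = 107
Average = 107/4
= 26.75


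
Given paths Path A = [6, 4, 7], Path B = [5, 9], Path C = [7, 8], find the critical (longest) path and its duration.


Path A: 6 + 4 + 7 = 17
Path B: 5 + 9 = 14
Path C: 7 + 8 = 15
Critical path = longest = max(17, 14, 15)
= 17 (Path A)


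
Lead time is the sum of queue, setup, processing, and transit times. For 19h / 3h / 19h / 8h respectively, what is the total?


Lead time = queue + setup + processing + transit
= 19 + 3 + 19 + 8
= 49 hours


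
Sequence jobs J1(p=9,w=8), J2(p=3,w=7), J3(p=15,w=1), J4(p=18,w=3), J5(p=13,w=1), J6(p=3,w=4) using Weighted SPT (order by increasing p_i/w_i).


WSPT (Smith's rule): sort by p/w ascending
  J2: p/w = 3/7 = 0.429
  J6: p/w = 3/4 = 0.750
  J1: p/w = 9/8 = 1.125
  J4: p/w = 18/3 = 6.000
  J5: p/w = 13/1 = 13.000
  J3: p/w = 15/1 = 15.000
Order: J2 → J6 → J1 → J4 → J5 → J3


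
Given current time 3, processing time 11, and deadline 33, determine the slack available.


Slack = due - current_time - processing
= 33 - 3 - 11
= 19


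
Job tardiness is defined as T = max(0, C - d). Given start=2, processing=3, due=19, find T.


Completion = start + processing = 2 + 3 = 5
Tardiness = max(0, C - d) = max(0, 5 - 19)
= max(0, -14)
= 0


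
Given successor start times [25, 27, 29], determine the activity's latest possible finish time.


LF = min of all successor start times
Successors start at: [25, 27, 29]
LF = min(25, 27, 29)
= 25


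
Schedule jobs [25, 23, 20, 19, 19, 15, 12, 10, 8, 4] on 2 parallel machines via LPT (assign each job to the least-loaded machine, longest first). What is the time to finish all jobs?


Jobs (LPT sorted): [25, 23, 20, 19, 19, 15, 12, 10, 8, 4]
Machines: 2
  J=25 → Machine 1 (load: 0+25=25)
  J=23 → Machine 2 (load: 0+23=23)
  J=20 → Machine 2 (load: 23+20=43)
  J=19 → Machine 1 (load: 25+19=44)
  J=19 → Machine 2 (load: 43+19=62)
  J=15 → Machine 1 (load: 44+15=59)
  J=12 → Machine 1 (load: 59+12=71)
  J=10 → Machine 2 (load: 62+10=72)
  J=8 → Machine 1 (load: 71+8=79)
  J=4 → Machine 2 (load: 72+4=76)
Machine loads: [79, 76]
Makespan = max = 79 time units


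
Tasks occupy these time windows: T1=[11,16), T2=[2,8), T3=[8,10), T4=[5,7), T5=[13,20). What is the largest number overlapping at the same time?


Check each time point for overlaps:
  t=5: 2 tasks active (T2, T4)
Max concurrent = 2


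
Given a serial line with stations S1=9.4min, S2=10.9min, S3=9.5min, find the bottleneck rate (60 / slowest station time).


Bottleneck = longest station time
Station times: [9.4, 10.9, 9.5]
Max = 10.9 min
Rate = 60 / 10.9
= 5.50 units/hour (bottleneck: 10.9min)


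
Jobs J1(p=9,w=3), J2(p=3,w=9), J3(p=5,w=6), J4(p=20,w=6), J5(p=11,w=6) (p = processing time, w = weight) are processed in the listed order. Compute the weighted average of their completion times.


Completion times:
  J1: C=9, w×C=3×9=27
  J2: C=12, w×C=9×12=108
  J3: C=17, w×C=6×17=102
  J4: C=37, w×C=6×37=222
  J5: C=48, w×C=6×48=288
Sum w×C = 747
Sum w = 30
Weighted avg = 747/30
= 24.90


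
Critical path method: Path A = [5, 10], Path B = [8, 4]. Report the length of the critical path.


Path A: 5 + 10 = 15
Path B: 8 + 4 = 12
Critical path = longest = max(15, 12)
= 15 (Path A)


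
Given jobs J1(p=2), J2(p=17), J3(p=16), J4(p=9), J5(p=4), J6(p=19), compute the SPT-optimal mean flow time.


SPT order: J1 → J5 → J4 → J3 → J2 → J6
Completion times:
  J1: C=2
  J5: C=6
  J4: C=15
  J3: C=31
  J2: C=48
  J6: C=67
Sum = 169, n = 6
Mean flow = 169/6
= 28.17


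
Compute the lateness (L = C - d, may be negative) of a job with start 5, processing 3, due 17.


Completion = 5 + 3 = 8
Lateness = C - d = 8 - 17
= -9


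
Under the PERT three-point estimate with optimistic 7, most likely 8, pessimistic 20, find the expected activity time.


te = (o + 4m + p) / 6
= (7 + 4×8 + 20) / 6
= (7 + 32 + 20) / 6
= 59 / 6
= 9.83


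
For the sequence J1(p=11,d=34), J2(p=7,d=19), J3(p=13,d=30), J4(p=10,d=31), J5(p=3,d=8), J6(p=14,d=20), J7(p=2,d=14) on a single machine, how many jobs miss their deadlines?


Completion vs due date:
  J1: C=11, d=34 → on time
  J2: C=18, d=19 → on time
  J3: C=31, d=30 → TARDY
  J4: C=41, d=31 → TARDY
  J5: C=44, d=8 → TARDY
  J6: C=58, d=20 → TARDY
  J7: C=60, d=14 → TARDY
Tardy jobs: J3, J4, J5, J6, J7
Count = 5


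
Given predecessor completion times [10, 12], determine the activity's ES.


ES = max of all predecessor completion times
Predecessors: [10, 12]
ES = max(10, 12)
= 12


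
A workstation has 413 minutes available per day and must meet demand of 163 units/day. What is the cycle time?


Cycle time = available time / demand
= 413 / 163
= 2.53 min/unit


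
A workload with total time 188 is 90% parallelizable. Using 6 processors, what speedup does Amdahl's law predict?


Amdahl's law: T_p = T × ((1-p) + p/N)
= 188 × ((1-0.9) + 0.9/6)
= 188 × (0.10 + 0.1500)
= 188 × 0.2500
= 47.00
Speedup = 188/47.00
= 4.00×


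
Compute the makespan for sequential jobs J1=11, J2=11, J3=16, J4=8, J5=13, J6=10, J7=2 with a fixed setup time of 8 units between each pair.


Makespan = Σ processing + (n-1) × setup
= (11 + 11 + 16 + 8 + 13 + 10 + 2) + (7-1)×8
= 71 + 48
= 119 time units


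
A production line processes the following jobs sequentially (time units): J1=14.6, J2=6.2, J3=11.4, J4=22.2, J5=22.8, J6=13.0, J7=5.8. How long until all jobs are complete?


Sequential makespan: sum all processing times
= 14.6 + 6.2 + 11.4 + 22.2 + 22.8 + 13.0 + 5.8
= 96.0 time units


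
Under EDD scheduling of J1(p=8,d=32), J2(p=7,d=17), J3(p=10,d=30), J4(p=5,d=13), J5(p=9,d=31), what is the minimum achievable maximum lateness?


EDD order: J4 → J2 → J3 → J5 → J1
Completion and lateness:
  J4: C=5, d=13, L=5-13=-8
  J2: C=12, d=17, L=12-17=-5
  J3: C=22, d=30, L=22-30=-8
  J5: C=31, d=31, L=31-31=0
  J1: C=39, d=32, L=39-32=7
Lmax = max(-8, -5, -8, 0, 7)
= 7


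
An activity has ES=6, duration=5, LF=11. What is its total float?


EF = ES + duration = 6 + 5 = 11
LS = LF - duration = 11 - 5 = 6
Total Float = LF - EF = 11 - 11
(or LS - ES = 6 - 6)
= 0


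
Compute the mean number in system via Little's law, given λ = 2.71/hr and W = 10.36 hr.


Little's law: L = λ × W
= 2.71 × 10.36
= 28.08


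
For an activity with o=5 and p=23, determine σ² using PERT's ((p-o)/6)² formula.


σ² = ((p - o) / 6)² = (p - o)² / 36
= (23 - 5)² / 36
= 18² / 36
= 324 / 36
= 9.0000


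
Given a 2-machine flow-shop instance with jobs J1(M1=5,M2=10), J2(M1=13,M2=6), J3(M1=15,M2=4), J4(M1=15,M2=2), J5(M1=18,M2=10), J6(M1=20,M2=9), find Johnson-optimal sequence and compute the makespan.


Johnson's rule:
Group 1 (M1≤M2, sort by M1): ['J1']
Group 2 (M1>M2, sort desc M2): ['J5', 'J6', 'J2', 'J3', 'J4']
Sequence: J1 → J5 → J6 → J2 → J3 → J4
Makespan calculation:
  J1: M1 done=5, M2 done=15
  J5: M1 done=23, M2 done=33
  J6: M1 done=43, M2 done=52
  J2: M1 done=56, M2 done=62
  J3: M1 done=71, M2 done=75
  J4: M1 done=86, M2 done=88
= Sequence: J1 → J5 → J6 → J2 → J3 → J4, Makespan: 88


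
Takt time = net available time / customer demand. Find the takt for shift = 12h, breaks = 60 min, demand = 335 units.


Available = 12×60 - 60 = 660 min
Takt time = 660 / 335
= 1.97 min/unit


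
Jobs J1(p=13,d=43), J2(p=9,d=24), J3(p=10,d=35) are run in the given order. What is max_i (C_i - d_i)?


Lateness per job (L = C - d):
  J1: C=13, d=43, L=-30
  J2: C=22, d=24, L=-2
  J3: C=32, d=35, L=-3
Lmax = max(-30, -2, -3)
= -2


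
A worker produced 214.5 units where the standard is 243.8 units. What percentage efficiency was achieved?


Efficiency = (actual / standard) × 100
= (214.5 / 243.8) × 100
= 88.0%


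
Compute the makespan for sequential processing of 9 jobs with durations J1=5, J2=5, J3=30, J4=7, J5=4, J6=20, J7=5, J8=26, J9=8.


Sequential makespan: sum all processing times
= 5 + 5 + 30 + 7 + 4 + 20 + 5 + 26 + 8
= 110 time units


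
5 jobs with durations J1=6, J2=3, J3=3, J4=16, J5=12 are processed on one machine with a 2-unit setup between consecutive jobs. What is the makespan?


Makespan = Σ processing + (n-1) × setup
= (6 + 3 + 3 + 16 + 12) + (5-1)×2
= 40 + 8
= 48 time units


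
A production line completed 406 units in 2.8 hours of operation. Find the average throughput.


Throughput = units / time
= 406 / 2.8
= 145.0 units/hour


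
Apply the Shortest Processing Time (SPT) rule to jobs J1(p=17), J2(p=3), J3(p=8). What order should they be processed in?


SPT: sort by shortest processing time
  J2: p=3
  J3: p=8
  J1: p=17
Order: J2 → J3 → J1


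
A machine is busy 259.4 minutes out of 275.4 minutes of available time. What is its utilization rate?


Utilization = busy / total × 100
= 259.4 / 275.4 × 100
= 94.2%


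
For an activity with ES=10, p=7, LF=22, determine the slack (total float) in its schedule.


EF = ES + duration = 10 + 7 = 17
LS = LF - duration = 22 - 7 = 15
Total Float = LF - EF = 22 - 17
(or LS - ES = 15 - 10)
= 5


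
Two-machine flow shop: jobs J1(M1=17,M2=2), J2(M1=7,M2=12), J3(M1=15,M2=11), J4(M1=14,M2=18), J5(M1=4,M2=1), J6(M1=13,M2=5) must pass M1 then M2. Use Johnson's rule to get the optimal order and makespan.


Johnson's rule:
Group 1 (M1≤M2, sort by M1): ['J2', 'J4']
Group 2 (M1>M2, sort desc M2): ['J3', 'J6', 'J1', 'J5']
Sequence: J2 → J4 → J3 → J6 → J1 → J5
Makespan calculation:
  J2: M1 done=7, M2 done=19
  J4: M1 done=21, M2 done=39
  J3: M1 done=36, M2 done=50
  J6: M1 done=49, M2 done=55
  J1: M1 done=66, M2 done=68
  J5: M1 done=70, M2 done=71
= Sequence: J2 → J4 → J3 → J6 → J1 → J5, Makespan: 71


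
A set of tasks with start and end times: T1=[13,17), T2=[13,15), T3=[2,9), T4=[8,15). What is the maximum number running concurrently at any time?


Check each time point for overlaps:
  t=13: 3 tasks active (T1, T2, T4)
Max concurrent = 3


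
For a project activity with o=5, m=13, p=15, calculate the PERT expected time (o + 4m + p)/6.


te = (o + 4m + p) / 6
= (5 + 4×13 + 15) / 6
= (5 + 52 + 15) / 6
= 72 / 6
= 12.00


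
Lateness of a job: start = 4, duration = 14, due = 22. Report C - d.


Completion = 4 + 14 = 18
Lateness = C - d = 18 - 22
= -4


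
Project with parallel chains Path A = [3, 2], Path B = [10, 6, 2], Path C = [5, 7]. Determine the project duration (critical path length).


Path A: 3 + 2 = 5
Path B: 10 + 6 + 2 = 18
Path C: 5 + 7 = 12
Critical path = longest = max(5, 18, 12)
= 18 (Path B)


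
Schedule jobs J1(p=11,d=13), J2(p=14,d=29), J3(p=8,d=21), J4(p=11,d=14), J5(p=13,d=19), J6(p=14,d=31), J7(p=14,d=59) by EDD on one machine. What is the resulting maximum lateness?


EDD order: J1 → J4 → J5 → J3 → J2 → J6 → J7
Completion and lateness:
  J1: C=11, d=13, L=11-13=-2
  J4: C=22, d=14, L=22-14=8
  J5: C=35, d=19, L=35-19=16
  J3: C=43, d=21, L=43-21=22
  J2: C=57, d=29, L=57-29=28
  J6: C=71, d=31, L=71-31=40
  J7: C=85, d=59, L=85-59=26
Lmax = max(-2, 8, 16, 22, 28, 40, 26)
= 40


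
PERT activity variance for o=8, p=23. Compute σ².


σ² = ((p - o) / 6)² = (p - o)² / 36
= (23 - 8)² / 36
= 15² / 36
= 225 / 36
= 6.2500


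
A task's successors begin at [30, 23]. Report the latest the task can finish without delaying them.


LF = min of all successor start times
Successors start at: [30, 23]
LF = min(30, 23)
= 23


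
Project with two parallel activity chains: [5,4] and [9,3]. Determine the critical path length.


Path A: 5 + 4 = 9
Path B: 9 + 3 = 12
Critical path = longest = max(9, 12)
= 12 (Path B)


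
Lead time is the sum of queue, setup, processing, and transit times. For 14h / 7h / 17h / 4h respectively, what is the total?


Lead time = queue + setup + processing + transit
= 14 + 7 + 17 + 4
= 42 hours


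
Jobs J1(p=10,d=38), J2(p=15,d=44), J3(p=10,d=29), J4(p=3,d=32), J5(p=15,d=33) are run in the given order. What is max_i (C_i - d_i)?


Lateness per job (L = C - d):
  J1: C=10, d=38, L=-28
  J2: C=25, d=44, L=-19
  J3: C=35, d=29, L=6
  J4: C=38, d=32, L=6
  J5: C=53, d=33, L=20
Lmax = max(-28, -19, 6, 6, 20)
= 20


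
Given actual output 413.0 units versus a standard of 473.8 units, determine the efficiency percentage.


Efficiency = (actual / standard) × 100
= (413.0 / 473.8) × 100
= 87.2%


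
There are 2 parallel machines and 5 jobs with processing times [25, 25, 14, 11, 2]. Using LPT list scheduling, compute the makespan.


Jobs (LPT sorted): [25, 25, 14, 11, 2]
Machines: 2
  J=25 → Machine 1 (load: 0+25=25)
  J=25 → Machine 2 (load: 0+25=25)
  J=14 → Machine 1 (load: 25+14=39)
  J=11 → Machine 2 (load: 25+11=36)
  J=2 → Machine 2 (load: 36+2=38)
Machine loads: [39, 38]
Makespan = max = 39 time units


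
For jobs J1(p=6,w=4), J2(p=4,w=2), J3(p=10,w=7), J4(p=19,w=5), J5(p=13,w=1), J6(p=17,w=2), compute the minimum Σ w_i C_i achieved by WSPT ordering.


WSPT order (by p/w): J3 → J1 → J2 → J4 → J6 → J5
  J3: C=10, w·C=7×10=70
  J1: C=16, w·C=4×16=64
  J2: C=20, w·C=2×20=40
  J4: C=39, w·C=5×39=195
  J6: C=56, w·C=2×56=112
  J5: C=69, w·C=1×69=69
Σ w·C = 550
= 550


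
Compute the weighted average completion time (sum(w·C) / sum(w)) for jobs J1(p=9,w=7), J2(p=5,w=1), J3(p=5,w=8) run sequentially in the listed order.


Completion times:
  J1: C=9, w×C=7×9=63
  J2: C=14, w×C=1×14=14
  J3: C=19, w×C=8×19=152
Sum w×C = 229
Sum w = 16
Weighted avg = 229/16
= 14.31


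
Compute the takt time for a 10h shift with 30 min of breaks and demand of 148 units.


Available = 10×60 - 30 = 570 min
Takt time = 570 / 148
= 3.85 min/unit


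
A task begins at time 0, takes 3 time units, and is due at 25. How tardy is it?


Completion = start + processing = 0 + 3 = 3
Tardiness = max(0, C - d) = max(0, 3 - 25)
= max(0, -22)
= 0


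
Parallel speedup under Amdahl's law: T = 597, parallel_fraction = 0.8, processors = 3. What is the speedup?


Amdahl's law: T_p = T × ((1-p) + p/N)
= 597 × ((1-0.8) + 0.8/3)
= 597 × (0.20 + 0.2667)
= 597 × 0.4667
= 278.60
Speedup = 597/278.60
= 2.14×


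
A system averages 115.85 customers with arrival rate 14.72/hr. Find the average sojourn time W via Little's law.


Little's law: L = λW → W = L / λ
= 115.85 / 14.72
= 7.87 hours


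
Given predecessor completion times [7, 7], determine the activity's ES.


ES = max of all predecessor completion times
Predecessors: [7, 7]
ES = max(7, 7)
= 7


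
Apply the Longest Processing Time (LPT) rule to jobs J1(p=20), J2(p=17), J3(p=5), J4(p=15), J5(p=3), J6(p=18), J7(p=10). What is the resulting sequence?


LPT: sort by longest processing time first
  J1: p=20
  J6: p=18
  J2: p=17
  J4: p=15
  J7: p=10
  J3: p=5
  J5: p=3
Order: J1 → J6 → J2 → J4 → J7 → J3 → J5


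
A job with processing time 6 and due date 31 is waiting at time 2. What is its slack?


Slack = due - current_time - processing
= 31 - 2 - 6
= 23


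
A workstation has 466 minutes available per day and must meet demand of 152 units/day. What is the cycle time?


Cycle time = available time / demand
= 466 / 152
= 3.07 min/unit


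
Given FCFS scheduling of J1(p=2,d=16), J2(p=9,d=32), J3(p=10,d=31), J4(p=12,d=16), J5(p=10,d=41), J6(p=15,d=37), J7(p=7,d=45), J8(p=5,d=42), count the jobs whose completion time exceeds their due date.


Completion vs due date:
  J1: C=2, d=16 → on time
  J2: C=11, d=32 → on time
  J3: C=21, d=31 → on time
  J4: C=33, d=16 → TARDY
  J5: C=43, d=41 → TARDY
  J6: C=58, d=37 → TARDY
  J7: C=65, d=45 → TARDY
  J8: C=70, d=42 → TARDY
Tardy jobs: J4, J5, J6, J7, J8
Count = 5


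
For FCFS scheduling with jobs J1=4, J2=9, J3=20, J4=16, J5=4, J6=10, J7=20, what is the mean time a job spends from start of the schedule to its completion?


Completion times:
  J1: completes at 4
  J2: completes at 13
  J3: completes at 33
  J4: completes at 49
  J5: completes at 53
  J6: completes at 63
  J7: completes at 83
Sum = 298
Average = 298/7
= 42.57


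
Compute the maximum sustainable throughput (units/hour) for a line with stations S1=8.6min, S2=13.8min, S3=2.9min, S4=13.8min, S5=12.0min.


Bottleneck = longest station time
Station times: [8.6, 13.8, 2.9, 13.8, 12.0]
Max = 13.8 min
Rate = 60 / 13.8
= 4.35 units/hour (bottleneck: 13.8min)


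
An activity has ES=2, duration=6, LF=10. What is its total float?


EF = ES + duration = 2 + 6 = 8
LS = LF - duration = 10 - 6 = 4
Total Float = LF - EF = 10 - 8
(or LS - ES = 4 - 2)
= 2


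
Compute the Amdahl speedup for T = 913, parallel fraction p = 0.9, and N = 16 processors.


Amdahl's law: T_p = T × ((1-p) + p/N)
= 913 × ((1-0.9) + 0.9/16)
= 913 × (0.10 + 0.0563)
= 913 × 0.1562
= 142.66
Speedup = 913/142.66
= 6.40×


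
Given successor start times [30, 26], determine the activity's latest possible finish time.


LF = min of all successor start times
Successors start at: [30, 26]
LF = min(30, 26)
= 26


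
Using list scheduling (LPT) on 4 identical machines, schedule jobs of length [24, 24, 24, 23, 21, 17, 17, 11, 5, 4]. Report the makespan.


Jobs (LPT sorted): [24, 24, 24, 23, 21, 17, 17, 11, 5, 4]
Machines: 4
  J=24 → Machine 1 (load: 0+24=24)
  J=24 → Machine 2 (load: 0+24=24)
  J=24 → Machine 3 (load: 0+24=24)
  J=23 → Machine 4 (load: 0+23=23)
  J=21 → Machine 4 (load: 23+21=44)
  J=17 → Machine 1 (load: 24+17=41)
  J=17 → Machine 2 (load: 24+17=41)
  J=11 → Machine 3 (load: 24+11=35)
  J=5 → Machine 3 (load: 35+5=40)
  J=4 → Machine 3 (load: 40+4=44)
Machine loads: [41, 41, 44, 44]
Makespan = max = 44 time units


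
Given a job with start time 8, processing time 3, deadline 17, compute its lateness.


Completion = 8 + 3 = 11
Lateness = C - d = 11 - 17
= -6


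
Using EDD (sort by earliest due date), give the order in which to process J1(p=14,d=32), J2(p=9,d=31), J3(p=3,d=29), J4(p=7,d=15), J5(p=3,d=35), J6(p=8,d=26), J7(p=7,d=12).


EDD: sort by earliest due date
  J7: d=12, p=7
  J4: d=15, p=7
  J6: d=26, p=8
  J3: d=29, p=3
  J2: d=31, p=9
  J1: d=32, p=14
  J5: d=35, p=3
Order: J7 → J4 → J6 → J3 → J2 → J1 → J5


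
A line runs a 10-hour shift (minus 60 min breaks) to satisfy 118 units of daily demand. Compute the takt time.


Available = 10×60 - 60 = 540 min
Takt time = 540 / 118
= 4.58 min/unit


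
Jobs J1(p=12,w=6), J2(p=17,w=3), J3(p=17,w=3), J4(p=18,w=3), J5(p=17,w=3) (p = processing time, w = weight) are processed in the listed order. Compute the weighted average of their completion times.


Completion times:
  J1: C=12, w×C=6×12=72
  J2: C=29, w×C=3×29=87
  J3: C=46, w×C=3×46=138
  J4: C=64, w×C=3×64=192
  J5: C=81, w×C=3×81=243
Sum w×C = 732
Sum w = 18
Weighted avg = 732/18
= 40.67


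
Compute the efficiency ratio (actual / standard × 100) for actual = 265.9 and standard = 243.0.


Efficiency = (actual / standard) × 100
= (265.9 / 243.0) × 100
= 109.4%


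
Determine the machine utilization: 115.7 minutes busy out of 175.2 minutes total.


Utilization = busy / total × 100
= 115.7 / 175.2 × 100
= 66.0%


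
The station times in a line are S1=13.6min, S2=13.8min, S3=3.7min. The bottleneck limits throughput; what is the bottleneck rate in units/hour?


Bottleneck = longest station time
Station times: [13.6, 13.8, 3.7]
Max = 13.8 min
Rate = 60 / 13.8
= 4.35 units/hour (bottleneck: 13.8min)


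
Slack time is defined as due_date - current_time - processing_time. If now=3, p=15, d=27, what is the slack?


Slack = due - current_time - processing
= 27 - 3 - 15
= 9


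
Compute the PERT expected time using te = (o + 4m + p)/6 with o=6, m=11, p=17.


te = (o + 4m + p) / 6
= (6 + 4×11 + 17) / 6
= (6 + 44 + 17) / 6
= 67 / 6
= 11.17


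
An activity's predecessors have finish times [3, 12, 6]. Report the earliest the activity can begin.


ES = max of all predecessor completion times
Predecessors: [3, 12, 6]
ES = max(3, 12, 6)
= 12


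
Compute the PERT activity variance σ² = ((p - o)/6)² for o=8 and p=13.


σ² = ((p - o) / 6)² = (p - o)² / 36
= (13 - 8)² / 36
= 5² / 36
= 25 / 36
= 0.6944


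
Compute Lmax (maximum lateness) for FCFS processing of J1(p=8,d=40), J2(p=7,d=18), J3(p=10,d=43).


Lateness per job (L = C - d):
  J1: C=8, d=40, L=-32
  J2: C=15, d=18, L=-3
  J3: C=25, d=43, L=-18
Lmax = max(-32, -3, -18)
= -3


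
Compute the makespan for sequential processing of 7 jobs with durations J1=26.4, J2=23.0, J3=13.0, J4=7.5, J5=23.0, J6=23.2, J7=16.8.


Sequential makespan: sum all processing times
= 26.4 + 23.0 + 13.0 + 7.5 + 23.0 + 23.2 + 16.8
= 132.9 time units


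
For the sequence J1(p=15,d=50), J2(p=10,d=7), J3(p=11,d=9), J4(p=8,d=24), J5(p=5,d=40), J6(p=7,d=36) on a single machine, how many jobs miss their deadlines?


Completion vs due date:
  J1: C=15, d=50 → on time
  J2: C=25, d=7 → TARDY
  J3: C=36, d=9 → TARDY
  J4: C=44, d=24 → TARDY
  J5: C=49, d=40 → TARDY
  J6: C=56, d=36 → TARDY
Tardy jobs: J2, J3, J4, J5, J6
Count = 5


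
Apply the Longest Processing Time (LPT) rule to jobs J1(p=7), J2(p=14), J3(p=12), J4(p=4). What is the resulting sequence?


LPT: sort by longest processing time first
  J2: p=14
  J3: p=12
  J1: p=7
  J4: p=4
Order: J2 → J3 → J1 → J4


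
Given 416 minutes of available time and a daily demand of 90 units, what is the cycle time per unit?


Cycle time = available time / demand
= 416 / 90
= 4.62 min/unit


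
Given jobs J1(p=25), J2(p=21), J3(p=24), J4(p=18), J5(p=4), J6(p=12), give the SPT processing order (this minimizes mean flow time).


SPT: sort by shortest processing time
  J5: p=4
  J6: p=12
  J4: p=18
  J2: p=21
  J3: p=24
  J1: p=25
Order: J5 → J6 → J4 → J2 → J3 → J1


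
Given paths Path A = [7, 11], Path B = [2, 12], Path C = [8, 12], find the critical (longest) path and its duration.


Path A: 7 + 11 = 18
Path B: 2 + 12 = 14
Path C: 8 + 12 = 20
Critical path = longest = max(18, 14, 20)
= 20 (Path C)


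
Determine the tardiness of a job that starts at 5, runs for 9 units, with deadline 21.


Completion = start + processing = 5 + 9 = 14
Tardiness = max(0, C - d) = max(0, 14 - 21)
= max(0, -7)
= 0


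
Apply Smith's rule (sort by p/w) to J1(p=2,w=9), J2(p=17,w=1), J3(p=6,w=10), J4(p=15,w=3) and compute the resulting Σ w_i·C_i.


WSPT order (by p/w): J1 → J3 → J4 → J2
  J1: C=2, w·C=9×2=18
  J3: C=8, w·C=10×8=80
  J4: C=23, w·C=3×23=69
  J2: C=40, w·C=1×40=40
Σ w·C = 207
= 207


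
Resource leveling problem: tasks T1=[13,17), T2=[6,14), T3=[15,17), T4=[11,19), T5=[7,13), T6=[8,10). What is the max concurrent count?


Check each time point for overlaps:
  t=8: 3 tasks active (T2, T5, T6)
Max concurrent = 3


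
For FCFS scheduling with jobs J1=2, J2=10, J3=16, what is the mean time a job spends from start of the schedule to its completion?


Completion times:
  J1: completes at 2
  J2: completes at 12
  J3: completes at 28
Sum = 42
Average = 42/3
= 14.00


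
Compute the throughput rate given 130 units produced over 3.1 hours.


Throughput = units / time
= 130 / 3.1
= 41.9 units/hour


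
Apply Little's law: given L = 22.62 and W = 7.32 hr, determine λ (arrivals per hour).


Little's law: L = λW → λ = L / W
= 22.62 / 7.32
= 3.09 per hour


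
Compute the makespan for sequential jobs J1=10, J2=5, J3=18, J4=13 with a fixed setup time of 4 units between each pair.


Makespan = Σ processing + (n-1) × setup
= (10 + 5 + 18 + 13) + (4-1)×4
= 46 + 12
= 58 time units


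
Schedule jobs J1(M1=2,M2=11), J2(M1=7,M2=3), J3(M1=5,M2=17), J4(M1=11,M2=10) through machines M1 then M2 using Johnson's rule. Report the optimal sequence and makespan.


Johnson's rule:
Group 1 (M1≤M2, sort by M1): ['J1', 'J3']
Group 2 (M1>M2, sort desc M2): ['J4', 'J2']
Sequence: J1 → J3 → J4 → J2
Makespan calculation:
  J1: M1 done=2, M2 done=13
  J3: M1 done=7, M2 done=30
  J4: M1 done=18, M2 done=40
  J2: M1 done=25, M2 done=43
= Sequence: J1 → J3 → J4 → J2, Makespan: 43


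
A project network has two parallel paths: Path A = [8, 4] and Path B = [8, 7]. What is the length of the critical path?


Path A: 8 + 4 = 12
Path B: 8 + 7 = 15
Critical path = longest = max(12, 15)
= 15 (Path B)


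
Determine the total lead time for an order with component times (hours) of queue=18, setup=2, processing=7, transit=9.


Lead time = queue + setup + processing + transit
= 18 + 2 + 7 + 9
= 36 hours


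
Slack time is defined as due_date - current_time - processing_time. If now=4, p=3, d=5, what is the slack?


Slack = due - current_time - processing
= 5 - 4 - 3
= -2


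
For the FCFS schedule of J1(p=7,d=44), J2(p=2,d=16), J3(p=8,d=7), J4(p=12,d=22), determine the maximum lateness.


Lateness per job (L = C - d):
  J1: C=7, d=44, L=-37
  J2: C=9, d=16, L=-7
  J3: C=17, d=7, L=10
  J4: C=29, d=22, L=7
Lmax = max(-37, -7, 10, 7)
= 10


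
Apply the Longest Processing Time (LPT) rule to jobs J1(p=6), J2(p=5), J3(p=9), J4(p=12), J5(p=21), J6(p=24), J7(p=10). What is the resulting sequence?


LPT: sort by longest processing time first
  J6: p=24
  J5: p=21
  J4: p=12
  J7: p=10
  J3: p=9
  J1: p=6
  J2: p=5
Order: J6 → J5 → J4 → J7 → J3 → J1 → J2


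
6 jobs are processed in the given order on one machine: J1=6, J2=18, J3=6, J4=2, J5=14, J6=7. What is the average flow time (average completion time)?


Completion times:
  J1: completes at 6
  J2: completes at 24
  J3: completes at 30
  J4: completes at 32
  J5: completes at 46
  J6: completes at 53
Sum = 191
Average = 191/6
= 31.83


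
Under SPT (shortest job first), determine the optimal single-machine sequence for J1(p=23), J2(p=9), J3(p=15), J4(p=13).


SPT: sort by shortest processing time
  J2: p=9
  J4: p=13
  J3: p=15
  J1: p=23
Order: J2 → J4 → J3 → J1


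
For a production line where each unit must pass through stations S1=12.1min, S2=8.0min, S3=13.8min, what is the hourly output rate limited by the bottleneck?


Bottleneck = longest station time
Station times: [12.1, 8.0, 13.8]
Max = 13.8 min
Rate = 60 / 13.8
= 4.35 units/hour (bottleneck: 13.8min)


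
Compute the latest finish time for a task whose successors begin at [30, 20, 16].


LF = min of all successor start times
Successors start at: [30, 20, 16]
LF = min(30, 20, 16)
= 16


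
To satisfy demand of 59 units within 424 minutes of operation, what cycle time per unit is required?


Cycle time = available time / demand
= 424 / 59
= 7.19 min/unit


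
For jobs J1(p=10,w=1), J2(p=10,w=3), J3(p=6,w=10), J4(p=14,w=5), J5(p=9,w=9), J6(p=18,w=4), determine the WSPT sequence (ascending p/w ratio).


WSPT (Smith's rule): sort by p/w ascending
  J3: p/w = 6/10 = 0.600
  J5: p/w = 9/9 = 1.000
  J4: p/w = 14/5 = 2.800
  J2: p/w = 10/3 = 3.333
  J6: p/w = 18/4 = 4.500
  J1: p/w = 10/1 = 10.000
Order: J3 → J5 → J4 → J2 → J6 → J1


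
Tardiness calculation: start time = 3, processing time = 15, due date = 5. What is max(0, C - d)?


Completion = start + processing = 3 + 15 = 18
Tardiness = max(0, C - d) = max(0, 18 - 5)
= max(0, 13)
= 13


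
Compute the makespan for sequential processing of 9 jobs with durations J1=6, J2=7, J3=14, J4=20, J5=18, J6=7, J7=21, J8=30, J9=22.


Sequential makespan: sum all processing times
= 6 + 7 + 14 + 20 + 18 + 7 + 21 + 30 + 22
= 145 time units


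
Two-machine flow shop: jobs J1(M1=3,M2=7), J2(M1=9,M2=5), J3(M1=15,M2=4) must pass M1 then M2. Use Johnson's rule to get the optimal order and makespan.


Johnson's rule:
Group 1 (M1≤M2, sort by M1): ['J1']
Group 2 (M1>M2, sort desc M2): ['J2', 'J3']
Sequence: J1 → J2 → J3
Makespan calculation:
  J1: M1 done=3, M2 done=10
  J2: M1 done=12, M2 done=17
  J3: M1 done=27, M2 done=31
= Sequence: J1 → J2 → J3, Makespan: 31


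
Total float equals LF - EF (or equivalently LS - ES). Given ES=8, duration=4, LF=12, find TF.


EF = ES + duration = 8 + 4 = 12
LS = LF - duration = 12 - 4 = 8
Total Float = LF - EF = 12 - 12
(or LS - ES = 8 - 8)
= 0


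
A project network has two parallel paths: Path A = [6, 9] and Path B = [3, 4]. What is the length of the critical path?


Path A: 6 + 9 = 15
Path B: 3 + 4 = 7
Critical path = longest = max(15, 7)
= 15 (Path A)


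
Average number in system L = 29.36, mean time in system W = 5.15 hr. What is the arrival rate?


Little's law: L = λW → λ = L / W
= 29.36 / 5.15
= 5.70 per hour


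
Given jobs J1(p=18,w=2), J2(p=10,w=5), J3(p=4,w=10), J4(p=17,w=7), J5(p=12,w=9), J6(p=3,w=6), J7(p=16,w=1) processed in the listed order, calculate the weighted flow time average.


Completion times:
  J1: C=18, w×C=2×18=36
  J2: C=28, w×C=5×28=140
  J3: C=32, w×C=10×32=320
  J4: C=49, w×C=7×49=343
  J5: C=61, w×C=9×61=549
  J6: C=64, w×C=6×64=384
  J7: C=80, w×C=1×80=80
Sum w×C = 1852
Sum w = 40
Weighted avg = 1852/40
= 46.30


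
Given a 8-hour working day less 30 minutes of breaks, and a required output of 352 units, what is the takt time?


Available = 8×60 - 30 = 450 min
Takt time = 450 / 352
= 1.28 min/unit


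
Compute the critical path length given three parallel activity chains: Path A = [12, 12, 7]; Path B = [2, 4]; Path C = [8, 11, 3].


Path A: 12 + 12 + 7 = 31
Path B: 2 + 4 = 6
Path C: 8 + 11 + 3 = 22
Critical path = longest = max(31, 6, 22)
= 31 (Path A)


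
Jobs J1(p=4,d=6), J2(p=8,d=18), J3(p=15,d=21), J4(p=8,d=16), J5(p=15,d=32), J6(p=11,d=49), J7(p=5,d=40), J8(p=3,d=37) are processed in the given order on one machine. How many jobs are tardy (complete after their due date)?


Completion vs due date:
  J1: C=4, d=6 → on time
  J2: C=12, d=18 → on time
  J3: C=27, d=21 → TARDY
  J4: C=35, d=16 → TARDY
  J5: C=50, d=32 → TARDY
  J6: C=61, d=49 → TARDY
  J7: C=66, d=40 → TARDY
  J8: C=69, d=37 → TARDY
Tardy jobs: J3, J4, J5, J6, J7, J8
Count = 6


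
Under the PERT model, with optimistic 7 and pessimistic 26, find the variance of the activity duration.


σ² = ((p - o) / 6)² = (p - o)² / 36
= (26 - 7)² / 36
= 19² / 36
= 361 / 36
= 10.0278


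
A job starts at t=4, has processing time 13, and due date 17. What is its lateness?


Completion = 4 + 13 = 17
Lateness = C - d = 17 - 17
= 0


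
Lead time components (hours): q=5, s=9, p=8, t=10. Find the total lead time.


Lead time = queue + setup + processing + transit
= 5 + 9 + 8 + 10
= 32 hours


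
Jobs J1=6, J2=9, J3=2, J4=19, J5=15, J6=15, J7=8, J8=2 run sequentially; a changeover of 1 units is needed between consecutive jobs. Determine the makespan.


Makespan = Σ processing + (n-1) × setup
= (6 + 9 + 2 + 19 + 15 + 15 + 8 + 2) + (8-1)×1
= 76 + 7
= 83 time units


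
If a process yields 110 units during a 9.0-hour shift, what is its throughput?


Throughput = units / time
= 110 / 9.0
= 12.2 units/hour


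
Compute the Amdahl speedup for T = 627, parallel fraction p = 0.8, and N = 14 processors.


Amdahl's law: T_p = T × ((1-p) + p/N)
= 627 × ((1-0.8) + 0.8/14)
= 627 × (0.20 + 0.0571)
= 627 × 0.2571
= 161.23
Speedup = 627/161.23
= 3.89×


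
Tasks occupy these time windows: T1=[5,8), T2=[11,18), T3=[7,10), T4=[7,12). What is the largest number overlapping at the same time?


Check each time point for overlaps:
  t=7: 3 tasks active (T1, T3, T4)
Max concurrent = 3


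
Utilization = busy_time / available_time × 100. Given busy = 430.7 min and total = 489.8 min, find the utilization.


Utilization = busy / total × 100
= 430.7 / 489.8 × 100
= 87.9%


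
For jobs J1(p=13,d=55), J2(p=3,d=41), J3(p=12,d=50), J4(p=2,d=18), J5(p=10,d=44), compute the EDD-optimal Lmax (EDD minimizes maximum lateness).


EDD order: J4 → J2 → J5 → J3 → J1
Completion and lateness:
  J4: C=2, d=18, L=2-18=-16
  J2: C=5, d=41, L=5-41=-36
  J5: C=15, d=44, L=15-44=-29
  J3: C=27, d=50, L=27-50=-23
  J1: C=40, d=55, L=40-55=-15
Lmax = max(-16, -36, -29, -23, -15)
= -15


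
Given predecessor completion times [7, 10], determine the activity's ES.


ES = max of all predecessor completion times
Predecessors: [7, 10]
ES = max(7, 10)
= 10


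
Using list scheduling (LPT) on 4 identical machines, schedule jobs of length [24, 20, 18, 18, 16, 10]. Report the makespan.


Jobs (LPT sorted): [24, 20, 18, 18, 16, 10]
Machines: 4
  J=24 → Machine 1 (load: 0+24=24)
  J=20 → Machine 2 (load: 0+20=20)
  J=18 → Machine 3 (load: 0+18=18)
  J=18 → Machine 4 (load: 0+18=18)
  J=16 → Machine 3 (load: 18+16=34)
  J=10 → Machine 4 (load: 18+10=28)
Machine loads: [24, 20, 34, 28]
Makespan = max = 34 time units


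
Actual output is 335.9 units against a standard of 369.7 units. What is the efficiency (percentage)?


Efficiency = (actual / standard) × 100
= (335.9 / 369.7) × 100
= 90.9%


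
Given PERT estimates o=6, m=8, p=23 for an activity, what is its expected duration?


te = (o + 4m + p) / 6
= (6 + 4×8 + 23) / 6
= (6 + 32 + 23) / 6
= 61 / 6
= 10.17


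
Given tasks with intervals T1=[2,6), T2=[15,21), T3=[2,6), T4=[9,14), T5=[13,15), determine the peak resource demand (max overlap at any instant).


Check each time point for overlaps:
  t=2: 2 tasks active (T1, T3)
Max concurrent = 2


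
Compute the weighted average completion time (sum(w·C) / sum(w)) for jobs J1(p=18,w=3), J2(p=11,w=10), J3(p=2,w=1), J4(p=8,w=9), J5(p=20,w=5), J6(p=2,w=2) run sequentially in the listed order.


Completion times:
  J1: C=18, w×C=3×18=54
  J2: C=29, w×C=10×29=290
  J3: C=31, w×C=1×31=31
  J4: C=39, w×C=9×39=351
  J5: C=59, w×C=5×59=295
  J6: C=61, w×C=2×61=122
Sum w×C = 1143
Sum w = 30
Weighted avg = 1143/30
= 38.10


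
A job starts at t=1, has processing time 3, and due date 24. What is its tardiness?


Completion = start + processing = 1 + 3 = 4
Tardiness = max(0, C - d) = max(0, 4 - 24)
= max(0, -20)
= 0


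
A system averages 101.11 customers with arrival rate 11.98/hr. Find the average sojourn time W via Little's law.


Little's law: L = λW → W = L / λ
= 101.11 / 11.98
= 8.44 hours


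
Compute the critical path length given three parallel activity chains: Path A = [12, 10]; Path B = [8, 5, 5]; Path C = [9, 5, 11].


Path A: 12 + 10 = 22
Path B: 8 + 5 + 5 = 18
Path C: 9 + 5 + 11 = 25
Critical path = longest = max(22, 18, 25)
= 25 (Path C)


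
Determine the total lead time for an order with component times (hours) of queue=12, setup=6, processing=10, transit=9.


Lead time = queue + setup + processing + transit
= 12 + 6 + 10 + 9
= 37 hours


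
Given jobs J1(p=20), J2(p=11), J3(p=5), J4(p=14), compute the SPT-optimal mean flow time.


SPT order: J3 → J2 → J4 → J1
Completion times:
  J3: C=5
  J2: C=16
  J4: C=30
  J1: C=50
Sum = 101, n = 4
Mean flow = 101/4
= 25.25


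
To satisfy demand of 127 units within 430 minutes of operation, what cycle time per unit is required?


Cycle time = available time / demand
= 430 / 127
= 3.39 min/unit


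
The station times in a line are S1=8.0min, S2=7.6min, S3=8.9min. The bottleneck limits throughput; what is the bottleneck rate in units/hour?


Bottleneck = longest station time
Station times: [8.0, 7.6, 8.9]
Max = 8.9 min
Rate = 60 / 8.9
= 6.74 units/hour (bottleneck: 8.9min)


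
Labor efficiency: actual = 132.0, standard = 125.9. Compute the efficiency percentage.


Efficiency = (actual / standard) × 100
= (132.0 / 125.9) × 100
= 104.8%
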